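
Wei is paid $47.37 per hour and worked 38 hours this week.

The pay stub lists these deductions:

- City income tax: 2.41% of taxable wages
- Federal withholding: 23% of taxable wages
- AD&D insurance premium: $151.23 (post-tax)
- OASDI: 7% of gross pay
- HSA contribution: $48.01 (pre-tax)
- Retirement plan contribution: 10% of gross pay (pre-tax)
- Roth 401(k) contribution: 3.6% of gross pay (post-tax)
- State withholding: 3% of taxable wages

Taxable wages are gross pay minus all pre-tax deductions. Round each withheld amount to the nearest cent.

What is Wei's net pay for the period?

Gross pay: 38 × $47.37 = $1800.06
HSA contribution: $48.01
Retirement plan contribution: $1800.06 × 0.1 = $180.01
Pre-tax total = $48.01 + $180.01 = $228.02
Taxable wages = $1800.06 − $228.02 = $1572.04
Federal withholding: $1572.04 × 0.23 = $361.57
City income tax: $1572.04 × 0.0241 = $37.89
State withholding: $1572.04 × 0.03 = $47.16
OASDI: $1800.06 × 0.07 = $126.00
AD&D insurance premium: $151.23
Roth 401(k) contribution: $1800.06 × 0.036 = $64.80
Total deductions = $48.01 + $180.01 + $361.57 + $37.89 + $47.16 + $126.00 + $151.23 + $64.80 = $1016.67
Net pay = $1800.06 − $1016.67 = $783.39

$783.39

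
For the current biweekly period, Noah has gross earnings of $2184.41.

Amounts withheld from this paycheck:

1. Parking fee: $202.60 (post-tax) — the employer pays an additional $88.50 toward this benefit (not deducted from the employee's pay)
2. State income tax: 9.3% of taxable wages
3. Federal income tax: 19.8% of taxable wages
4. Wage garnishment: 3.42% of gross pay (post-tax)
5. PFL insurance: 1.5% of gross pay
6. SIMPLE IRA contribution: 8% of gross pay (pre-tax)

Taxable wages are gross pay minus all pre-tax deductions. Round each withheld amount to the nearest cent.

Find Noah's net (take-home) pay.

$1114.77

SIMPLE IRA contribution: $2184.41 × 0.08 = $174.75
Taxable wages = $2184.41 − $174.75 = $2009.66
Federal income tax: $2009.66 × 0.198 = $397.91
State income tax: $2009.66 × 0.093 = $186.90
PFL insurance: $2184.41 × 0.015 = $32.77
Wage garnishment: $2184.41 × 0.0342 = $74.71
Parking fee: $202.60
(Employer's $88.50 toward parking fee is not withheld from the employee.)
Total deductions = $174.75 + $397.91 + $186.90 + $32.77 + $74.71 + $202.60 = $1069.64
Net pay = $2184.41 − $1069.64 = $1114.77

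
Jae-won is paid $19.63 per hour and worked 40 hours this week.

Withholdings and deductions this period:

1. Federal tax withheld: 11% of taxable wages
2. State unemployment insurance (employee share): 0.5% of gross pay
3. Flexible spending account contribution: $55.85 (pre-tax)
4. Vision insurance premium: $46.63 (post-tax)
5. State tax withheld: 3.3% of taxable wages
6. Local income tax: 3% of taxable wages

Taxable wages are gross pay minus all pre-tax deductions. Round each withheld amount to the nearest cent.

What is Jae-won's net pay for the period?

Gross pay: 40 × $19.63 = $785.20
Flexible spending account contribution: $55.85
Taxable wages = $785.20 − $55.85 = $729.35
Federal tax withheld: $729.35 × 0.11 = $80.23
Local income tax: $729.35 × 0.03 = $21.88
State tax withheld: $729.35 × 0.033 = $24.07
State unemployment insurance (employee share): $785.20 × 0.005 = $3.93
Vision insurance premium: $46.63
Total deductions = $55.85 + $80.23 + $21.88 + $24.07 + $3.93 + $46.63 = $232.59
Net pay = $785.20 − $232.59 = $552.61

$552.61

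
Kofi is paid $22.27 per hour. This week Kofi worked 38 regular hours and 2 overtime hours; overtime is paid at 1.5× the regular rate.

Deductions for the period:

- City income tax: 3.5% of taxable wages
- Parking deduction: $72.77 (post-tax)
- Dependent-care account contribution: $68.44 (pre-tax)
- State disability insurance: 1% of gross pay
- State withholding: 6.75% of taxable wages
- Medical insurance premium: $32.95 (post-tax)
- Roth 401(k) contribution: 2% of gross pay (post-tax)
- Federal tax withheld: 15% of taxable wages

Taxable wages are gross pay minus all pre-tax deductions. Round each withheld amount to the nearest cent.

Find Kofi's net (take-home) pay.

$498.26

Regular pay: 38 × $22.27 = $846.26
Overtime pay: 2 × $22.27 × 1.5 = $66.81
Gross pay = $846.26 + $66.81 = $913.07
Dependent-care account contribution: $68.44
Taxable wages = $913.07 − $68.44 = $844.63
State withholding: $844.63 × 0.0675 = $57.01
City income tax: $844.63 × 0.035 = $29.56
Federal tax withheld: $844.63 × 0.15 = $126.69
State disability insurance: $913.07 × 0.01 = $9.13
Medical insurance premium: $32.95
Roth 401(k) contribution: $913.07 × 0.02 = $18.26
Parking deduction: $72.77
Total deductions = $68.44 + $57.01 + $29.56 + $126.69 + $9.13 + $32.95 + $18.26 + $72.77 = $414.81
Net pay = $913.07 − $414.81 = $498.26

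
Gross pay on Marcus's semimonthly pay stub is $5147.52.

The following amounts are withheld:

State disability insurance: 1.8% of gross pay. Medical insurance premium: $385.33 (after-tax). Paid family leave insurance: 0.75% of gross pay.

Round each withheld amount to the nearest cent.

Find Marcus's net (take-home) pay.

$4630.92

State disability insurance: $5147.52 × 0.018 = $92.66
Paid family leave insurance: $5147.52 × 0.0075 = $38.61
Medical insurance premium: $385.33
Total deductions = $92.66 + $38.61 + $385.33 = $516.60
Net pay = $5147.52 − $516.60 = $4630.92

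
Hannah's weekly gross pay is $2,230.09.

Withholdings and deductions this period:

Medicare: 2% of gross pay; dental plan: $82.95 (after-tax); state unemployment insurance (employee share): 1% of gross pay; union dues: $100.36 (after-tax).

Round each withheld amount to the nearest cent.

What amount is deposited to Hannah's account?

$1,979.88

Medicare: $2,230.09 × 0.02 = $44.60
State unemployment insurance (employee share): $2,230.09 × 0.01 = $22.30
Dental plan: $82.95
Union dues: $100.36
Total deductions = $44.60 + $22.30 + $82.95 + $100.36 = $250.21
Net pay = $2,230.09 − $250.21 = $1,979.88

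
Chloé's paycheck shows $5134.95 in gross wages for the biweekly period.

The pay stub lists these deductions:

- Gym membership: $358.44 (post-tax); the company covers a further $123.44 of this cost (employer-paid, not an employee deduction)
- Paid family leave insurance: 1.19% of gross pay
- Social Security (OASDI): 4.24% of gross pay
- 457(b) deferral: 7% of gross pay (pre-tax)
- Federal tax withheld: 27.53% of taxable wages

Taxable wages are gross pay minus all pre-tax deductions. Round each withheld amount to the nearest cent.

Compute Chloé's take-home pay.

457(b) deferral: $5134.95 × 0.07 = $359.45
Taxable wages = $5134.95 − $359.45 = $4775.50
Federal tax withheld: $4775.50 × 0.2753 = $1314.70
Paid family leave insurance: $5134.95 × 0.0119 = $61.11
Social Security (OASDI): $5134.95 × 0.0424 = $217.72
Gym membership: $358.44
(Employer's $123.44 toward gym membership is not withheld from the employee.)
Total deductions = $359.45 + $1314.70 + $61.11 + $217.72 + $358.44 = $2311.42
Net pay = $5134.95 − $2311.42 = $2823.53

$2823.53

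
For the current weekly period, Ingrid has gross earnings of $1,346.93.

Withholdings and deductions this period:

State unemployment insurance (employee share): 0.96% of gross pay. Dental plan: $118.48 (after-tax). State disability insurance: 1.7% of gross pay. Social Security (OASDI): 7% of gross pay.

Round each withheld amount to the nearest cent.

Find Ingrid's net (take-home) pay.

State disability insurance: $1,346.93 × 0.017 = $22.90
State unemployment insurance (employee share): $1,346.93 × 0.0096 = $12.93
Social Security (OASDI): $1,346.93 × 0.07 = $94.29
Dental plan: $118.48
Total deductions = $22.90 + $12.93 + $94.29 + $118.48 = $248.60
Net pay = $1,346.93 − $248.60 = $1,098.33

$1,098.33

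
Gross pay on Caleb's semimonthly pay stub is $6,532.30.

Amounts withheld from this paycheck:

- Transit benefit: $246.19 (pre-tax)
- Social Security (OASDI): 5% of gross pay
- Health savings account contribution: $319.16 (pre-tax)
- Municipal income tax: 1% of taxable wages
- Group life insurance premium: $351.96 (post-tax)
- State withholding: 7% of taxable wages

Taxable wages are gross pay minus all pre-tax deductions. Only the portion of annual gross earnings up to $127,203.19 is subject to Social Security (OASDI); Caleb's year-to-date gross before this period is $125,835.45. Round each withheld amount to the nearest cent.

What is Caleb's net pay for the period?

Transit benefit: $246.19
Health savings account contribution: $319.16
Pre-tax total = $246.19 + $319.16 = $565.35
Taxable wages = $6,532.30 − $565.35 = $5,966.95
State withholding: $5,966.95 × 0.07 = $417.69
Municipal income tax: $5,966.95 × 0.01 = $59.67
Social Security (OASDI): only $127,203.19 − $125,835.45 = $1,367.74 of this check is subject → $1,367.74 × 0.05 = $68.39
Group life insurance premium: $351.96
Total deductions = $246.19 + $319.16 + $417.69 + $59.67 + $68.39 + $351.96 = $1,463.06
Net pay = $6,532.30 − $1,463.06 = $5,069.24

$5,069.24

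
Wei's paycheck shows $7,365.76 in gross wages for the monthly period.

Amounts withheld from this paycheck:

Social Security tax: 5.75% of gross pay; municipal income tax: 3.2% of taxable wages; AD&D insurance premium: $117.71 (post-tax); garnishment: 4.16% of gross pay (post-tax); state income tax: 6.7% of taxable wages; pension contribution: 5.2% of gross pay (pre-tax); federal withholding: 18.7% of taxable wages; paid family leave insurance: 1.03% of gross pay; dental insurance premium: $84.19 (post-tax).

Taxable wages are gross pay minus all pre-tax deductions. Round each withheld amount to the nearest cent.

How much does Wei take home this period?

$3,977.96

Pension contribution: $7,365.76 × 0.052 = $383.02
Taxable wages = $7,365.76 − $383.02 = $6,982.74
Federal withholding: $6,982.74 × 0.187 = $1,305.77
State income tax: $6,982.74 × 0.067 = $467.84
Municipal income tax: $6,982.74 × 0.032 = $223.45
Paid family leave insurance: $7,365.76 × 0.0103 = $75.87
Social Security tax: $7,365.76 × 0.0575 = $423.53
AD&D insurance premium: $117.71
Garnishment: $7,365.76 × 0.0416 = $306.42
Dental insurance premium: $84.19
Total deductions = $383.02 + $1,305.77 + $467.84 + $223.45 + $75.87 + $423.53 + $117.71 + $306.42 + $84.19 = $3,387.80
Net pay = $7,365.76 − $3,387.80 = $3,977.96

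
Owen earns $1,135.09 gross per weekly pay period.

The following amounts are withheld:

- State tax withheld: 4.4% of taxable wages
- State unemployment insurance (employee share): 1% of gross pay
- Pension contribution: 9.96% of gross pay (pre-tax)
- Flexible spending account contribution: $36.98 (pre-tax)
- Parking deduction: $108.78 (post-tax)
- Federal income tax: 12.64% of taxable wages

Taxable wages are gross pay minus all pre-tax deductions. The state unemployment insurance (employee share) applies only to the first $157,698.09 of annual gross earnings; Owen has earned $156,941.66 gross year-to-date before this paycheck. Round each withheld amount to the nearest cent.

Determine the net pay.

Flexible spending account contribution: $36.98
Pension contribution: $1,135.09 × 0.0996 = $113.05
Pre-tax total = $36.98 + $113.05 = $150.03
Taxable wages = $1,135.09 − $150.03 = $985.06
Federal income tax: $985.06 × 0.1264 = $124.51
State tax withheld: $985.06 × 0.044 = $43.34
State unemployment insurance (employee share): only $157,698.09 − $156,941.66 = $756.43 of this check is subject → $756.43 × 0.01 = $7.56
Parking deduction: $108.78
Total deductions = $36.98 + $113.05 + $124.51 + $43.34 + $7.56 + $108.78 = $434.22
Net pay = $1,135.09 − $434.22 = $700.87

$700.87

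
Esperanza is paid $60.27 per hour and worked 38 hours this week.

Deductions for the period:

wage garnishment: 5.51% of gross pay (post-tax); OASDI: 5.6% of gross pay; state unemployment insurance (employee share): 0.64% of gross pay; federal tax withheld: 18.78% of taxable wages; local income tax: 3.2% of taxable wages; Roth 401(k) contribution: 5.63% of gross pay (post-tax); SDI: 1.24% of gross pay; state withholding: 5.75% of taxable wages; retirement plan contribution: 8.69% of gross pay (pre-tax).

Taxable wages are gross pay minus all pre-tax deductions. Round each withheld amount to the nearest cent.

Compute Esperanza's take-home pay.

Gross pay: 38 × $60.27 = $2290.26
Retirement plan contribution: $2290.26 × 0.0869 = $199.02
Taxable wages = $2290.26 − $199.02 = $2091.24
State withholding: $2091.24 × 0.0575 = $120.25
Local income tax: $2091.24 × 0.032 = $66.92
Federal tax withheld: $2091.24 × 0.1878 = $392.73
State unemployment insurance (employee share): $2290.26 × 0.0064 = $14.66
SDI: $2290.26 × 0.0124 = $28.40
OASDI: $2290.26 × 0.056 = $128.25
Roth 401(k) contribution: $2290.26 × 0.0563 = $128.94
Wage garnishment: $2290.26 × 0.0551 = $126.19
Total deductions = $199.02 + $120.25 + $66.92 + $392.73 + $14.66 + $28.40 + $128.25 + $128.94 + $126.19 = $1205.36
Net pay = $2290.26 − $1205.36 = $1084.90

$1084.90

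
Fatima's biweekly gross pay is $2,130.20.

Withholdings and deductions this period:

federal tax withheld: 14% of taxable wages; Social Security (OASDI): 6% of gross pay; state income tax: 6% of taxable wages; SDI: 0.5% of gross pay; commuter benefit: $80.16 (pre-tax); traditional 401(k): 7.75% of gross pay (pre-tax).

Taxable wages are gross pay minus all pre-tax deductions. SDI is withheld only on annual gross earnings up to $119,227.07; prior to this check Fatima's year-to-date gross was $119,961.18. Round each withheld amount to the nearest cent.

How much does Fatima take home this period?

Commuter benefit: $80.16
Traditional 401(k): $2,130.20 × 0.0775 = $165.09
Pre-tax total = $80.16 + $165.09 = $245.25
Taxable wages = $2,130.20 − $245.25 = $1,884.95
Federal tax withheld: $1,884.95 × 0.14 = $263.89
State income tax: $1,884.95 × 0.06 = $113.10
Social Security (OASDI): $2,130.20 × 0.06 = $127.81
SDI: annual cap $119,227.07 already reached (YTD $119,961.18), so $0.00
Total deductions = $80.16 + $165.09 + $263.89 + $113.10 + $127.81 + $0.00 = $750.05
Net pay = $2,130.20 − $750.05 = $1,380.15

$1,380.15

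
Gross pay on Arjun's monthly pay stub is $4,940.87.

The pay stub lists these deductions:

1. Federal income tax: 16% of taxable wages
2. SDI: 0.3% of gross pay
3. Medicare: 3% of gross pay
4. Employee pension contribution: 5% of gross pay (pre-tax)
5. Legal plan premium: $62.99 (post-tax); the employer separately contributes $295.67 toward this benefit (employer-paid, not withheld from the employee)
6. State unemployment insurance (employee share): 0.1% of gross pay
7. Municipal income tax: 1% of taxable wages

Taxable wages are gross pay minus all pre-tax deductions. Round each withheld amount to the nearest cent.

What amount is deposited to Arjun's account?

$3,664.90

Employee pension contribution: $4,940.87 × 0.05 = $247.04
Taxable wages = $4,940.87 − $247.04 = $4,693.83
Federal income tax: $4,693.83 × 0.16 = $751.01
Municipal income tax: $4,693.83 × 0.01 = $46.94
SDI: $4,940.87 × 0.003 = $14.82
State unemployment insurance (employee share): $4,940.87 × 0.001 = $4.94
Medicare: $4,940.87 × 0.03 = $148.23
Legal plan premium: $62.99
(Employer's $295.67 toward legal plan premium is not withheld from the employee.)
Total deductions = $247.04 + $751.01 + $46.94 + $14.82 + $4.94 + $148.23 + $62.99 = $1,275.97
Net pay = $4,940.87 − $1,275.97 = $3,664.90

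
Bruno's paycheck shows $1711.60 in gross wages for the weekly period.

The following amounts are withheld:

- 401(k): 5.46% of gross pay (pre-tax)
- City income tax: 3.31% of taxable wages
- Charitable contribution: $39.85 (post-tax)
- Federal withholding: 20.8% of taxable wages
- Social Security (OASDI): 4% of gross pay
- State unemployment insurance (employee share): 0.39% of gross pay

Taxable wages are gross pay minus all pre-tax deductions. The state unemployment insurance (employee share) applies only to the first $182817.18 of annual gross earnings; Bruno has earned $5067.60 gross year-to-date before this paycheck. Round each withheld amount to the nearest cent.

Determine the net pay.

401(k): $1711.60 × 0.0546 = $93.45
Taxable wages = $1711.60 − $93.45 = $1618.15
City income tax: $1618.15 × 0.0331 = $53.56
Federal withholding: $1618.15 × 0.208 = $336.58
State unemployment insurance (employee share): cap not yet reached, full $1711.60 is subject → $1711.60 × 0.0039 = $6.68
Social Security (OASDI): $1711.60 × 0.04 = $68.46
Charitable contribution: $39.85
Total deductions = $93.45 + $53.56 + $336.58 + $6.68 + $68.46 + $39.85 = $598.58
Net pay = $1711.60 − $598.58 = $1113.02

$1113.02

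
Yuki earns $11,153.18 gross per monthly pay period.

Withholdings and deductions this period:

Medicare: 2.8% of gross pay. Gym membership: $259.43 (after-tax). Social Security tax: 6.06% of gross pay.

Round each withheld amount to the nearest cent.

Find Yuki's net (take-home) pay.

$9,905.58

Medicare: $11,153.18 × 0.028 = $312.29
Social Security tax: $11,153.18 × 0.0606 = $675.88
Gym membership: $259.43
Total deductions = $312.29 + $675.88 + $259.43 = $1,247.60
Net pay = $11,153.18 − $1,247.60 = $9,905.58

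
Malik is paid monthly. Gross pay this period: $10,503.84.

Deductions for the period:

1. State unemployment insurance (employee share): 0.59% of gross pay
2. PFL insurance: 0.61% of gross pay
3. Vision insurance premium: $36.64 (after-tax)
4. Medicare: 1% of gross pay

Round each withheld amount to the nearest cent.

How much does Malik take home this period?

Medicare: $10,503.84 × 0.01 = $105.04
PFL insurance: $10,503.84 × 0.0061 = $64.07
State unemployment insurance (employee share): $10,503.84 × 0.0059 = $61.97
Vision insurance premium: $36.64
Total deductions = $105.04 + $64.07 + $61.97 + $36.64 = $267.72
Net pay = $10,503.84 − $267.72 = $10,236.12

$10,236.12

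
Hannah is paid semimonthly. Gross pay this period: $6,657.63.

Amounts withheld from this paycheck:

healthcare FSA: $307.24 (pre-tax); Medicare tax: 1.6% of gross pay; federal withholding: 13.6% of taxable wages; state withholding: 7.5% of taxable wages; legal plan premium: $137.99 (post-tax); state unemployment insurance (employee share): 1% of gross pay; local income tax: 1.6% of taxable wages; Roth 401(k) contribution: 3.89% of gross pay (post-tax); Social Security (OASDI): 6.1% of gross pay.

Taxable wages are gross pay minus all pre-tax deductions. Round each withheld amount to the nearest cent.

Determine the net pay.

$3,932.66

Healthcare FSA: $307.24
Taxable wages = $6,657.63 − $307.24 = $6,350.39
Local income tax: $6,350.39 × 0.016 = $101.61
Federal withholding: $6,350.39 × 0.136 = $863.65
State withholding: $6,350.39 × 0.075 = $476.28
State unemployment insurance (employee share): $6,657.63 × 0.01 = $66.58
Medicare tax: $6,657.63 × 0.016 = $106.52
Social Security (OASDI): $6,657.63 × 0.061 = $406.12
Roth 401(k) contribution: $6,657.63 × 0.0389 = $258.98
Legal plan premium: $137.99
Total deductions = $307.24 + $101.61 + $863.65 + $476.28 + $66.58 + $106.52 + $406.12 + $258.98 + $137.99 = $2,724.97
Net pay = $6,657.63 − $2,724.97 = $3,932.66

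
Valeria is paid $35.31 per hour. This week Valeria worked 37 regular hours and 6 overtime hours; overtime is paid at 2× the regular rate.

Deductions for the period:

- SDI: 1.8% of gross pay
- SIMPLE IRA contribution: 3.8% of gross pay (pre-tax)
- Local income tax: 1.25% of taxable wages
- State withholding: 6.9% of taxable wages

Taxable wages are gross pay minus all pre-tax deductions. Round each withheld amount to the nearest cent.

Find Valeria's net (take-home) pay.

$1,497.64

Regular pay: 37 × $35.31 = $1,306.47
Overtime pay: 6 × $35.31 × 2 = $423.72
Gross pay = $1,306.47 + $423.72 = $1,730.19
SIMPLE IRA contribution: $1,730.19 × 0.038 = $65.75
Taxable wages = $1,730.19 − $65.75 = $1,664.44
State withholding: $1,664.44 × 0.069 = $114.85
Local income tax: $1,664.44 × 0.0125 = $20.81
SDI: $1,730.19 × 0.018 = $31.14
Total deductions = $65.75 + $114.85 + $20.81 + $31.14 = $232.55
Net pay = $1,730.19 − $232.55 = $1,497.64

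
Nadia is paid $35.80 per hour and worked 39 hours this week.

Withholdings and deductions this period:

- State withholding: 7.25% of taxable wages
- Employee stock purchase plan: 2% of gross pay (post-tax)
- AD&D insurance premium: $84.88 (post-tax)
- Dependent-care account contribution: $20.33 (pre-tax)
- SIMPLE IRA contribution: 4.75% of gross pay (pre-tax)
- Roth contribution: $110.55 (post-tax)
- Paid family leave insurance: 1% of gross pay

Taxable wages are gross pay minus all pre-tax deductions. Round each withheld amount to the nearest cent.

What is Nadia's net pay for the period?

$977.30

Gross pay: 39 × $35.80 = $1,396.20
SIMPLE IRA contribution: $1,396.20 × 0.0475 = $66.32
Dependent-care account contribution: $20.33
Pre-tax total = $66.32 + $20.33 = $86.65
Taxable wages = $1,396.20 − $86.65 = $1,309.55
State withholding: $1,309.55 × 0.0725 = $94.94
Paid family leave insurance: $1,396.20 × 0.01 = $13.96
AD&D insurance premium: $84.88
Roth contribution: $110.55
Employee stock purchase plan: $1,396.20 × 0.02 = $27.92
Total deductions = $66.32 + $20.33 + $94.94 + $13.96 + $84.88 + $110.55 + $27.92 = $418.90
Net pay = $1,396.20 − $418.90 = $977.30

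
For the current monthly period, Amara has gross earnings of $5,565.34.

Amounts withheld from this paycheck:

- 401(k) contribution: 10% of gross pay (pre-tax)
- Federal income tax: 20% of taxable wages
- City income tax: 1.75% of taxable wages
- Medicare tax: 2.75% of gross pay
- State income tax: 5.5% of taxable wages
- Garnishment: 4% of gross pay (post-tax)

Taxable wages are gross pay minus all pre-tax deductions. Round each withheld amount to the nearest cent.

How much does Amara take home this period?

$3,268.26

401(k) contribution: $5,565.34 × 0.1 = $556.53
Taxable wages = $5,565.34 − $556.53 = $5,008.81
State income tax: $5,008.81 × 0.055 = $275.48
City income tax: $5,008.81 × 0.0175 = $87.65
Federal income tax: $5,008.81 × 0.2 = $1,001.76
Medicare tax: $5,565.34 × 0.0275 = $153.05
Garnishment: $5,565.34 × 0.04 = $222.61
Total deductions = $556.53 + $275.48 + $87.65 + $1,001.76 + $153.05 + $222.61 = $2,297.08
Net pay = $5,565.34 − $2,297.08 = $3,268.26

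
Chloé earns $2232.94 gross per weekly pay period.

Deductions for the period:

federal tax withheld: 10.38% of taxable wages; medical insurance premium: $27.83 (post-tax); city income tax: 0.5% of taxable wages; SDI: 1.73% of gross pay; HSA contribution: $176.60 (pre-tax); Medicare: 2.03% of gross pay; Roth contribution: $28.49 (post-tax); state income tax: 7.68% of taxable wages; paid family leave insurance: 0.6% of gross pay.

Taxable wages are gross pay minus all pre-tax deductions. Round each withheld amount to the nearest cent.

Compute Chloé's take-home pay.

HSA contribution: $176.60
Taxable wages = $2232.94 − $176.60 = $2056.34
City income tax: $2056.34 × 0.005 = $10.28
Federal tax withheld: $2056.34 × 0.1038 = $213.45
State income tax: $2056.34 × 0.0768 = $157.93
Paid family leave insurance: $2232.94 × 0.006 = $13.40
SDI: $2232.94 × 0.0173 = $38.63
Medicare: $2232.94 × 0.0203 = $45.33
Medical insurance premium: $27.83
Roth contribution: $28.49
Total deductions = $176.60 + $10.28 + $213.45 + $157.93 + $13.40 + $38.63 + $45.33 + $27.83 + $28.49 = $711.94
Net pay = $2232.94 − $711.94 = $1521.00

$1521.00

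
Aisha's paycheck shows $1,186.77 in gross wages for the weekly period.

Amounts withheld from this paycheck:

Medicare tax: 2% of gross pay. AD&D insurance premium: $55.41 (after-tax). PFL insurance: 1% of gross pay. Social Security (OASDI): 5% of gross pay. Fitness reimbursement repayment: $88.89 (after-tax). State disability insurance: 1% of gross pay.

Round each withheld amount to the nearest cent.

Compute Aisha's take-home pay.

$935.65

PFL insurance: $1,186.77 × 0.01 = $11.87
State disability insurance: $1,186.77 × 0.01 = $11.87
Medicare tax: $1,186.77 × 0.02 = $23.74
Social Security (OASDI): $1,186.77 × 0.05 = $59.34
AD&D insurance premium: $55.41
Fitness reimbursement repayment: $88.89
Total deductions = $11.87 + $11.87 + $23.74 + $59.34 + $55.41 + $88.89 = $251.12
Net pay = $1,186.77 − $251.12 = $935.65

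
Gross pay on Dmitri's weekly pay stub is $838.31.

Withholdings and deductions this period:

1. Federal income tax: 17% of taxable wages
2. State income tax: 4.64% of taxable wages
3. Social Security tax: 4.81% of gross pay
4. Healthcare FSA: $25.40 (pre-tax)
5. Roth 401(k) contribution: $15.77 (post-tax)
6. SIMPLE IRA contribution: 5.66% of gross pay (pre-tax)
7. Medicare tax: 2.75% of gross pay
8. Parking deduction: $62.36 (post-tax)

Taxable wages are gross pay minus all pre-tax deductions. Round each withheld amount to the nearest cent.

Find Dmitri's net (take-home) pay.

SIMPLE IRA contribution: $838.31 × 0.0566 = $47.45
Healthcare FSA: $25.40
Pre-tax total = $47.45 + $25.40 = $72.85
Taxable wages = $838.31 − $72.85 = $765.46
State income tax: $765.46 × 0.0464 = $35.52
Federal income tax: $765.46 × 0.17 = $130.13
Medicare tax: $838.31 × 0.0275 = $23.05
Social Security tax: $838.31 × 0.0481 = $40.32
Roth 401(k) contribution: $15.77
Parking deduction: $62.36
Total deductions = $47.45 + $25.40 + $35.52 + $130.13 + $23.05 + $40.32 + $15.77 + $62.36 = $380.00
Net pay = $838.31 − $380.00 = $458.31

$458.31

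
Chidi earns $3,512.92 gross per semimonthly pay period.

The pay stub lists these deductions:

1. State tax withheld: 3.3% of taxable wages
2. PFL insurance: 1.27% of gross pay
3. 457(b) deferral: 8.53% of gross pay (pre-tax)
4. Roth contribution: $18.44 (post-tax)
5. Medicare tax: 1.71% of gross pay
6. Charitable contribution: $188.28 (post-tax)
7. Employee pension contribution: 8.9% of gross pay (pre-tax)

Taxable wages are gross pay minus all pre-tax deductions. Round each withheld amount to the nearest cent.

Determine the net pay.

$2,493.50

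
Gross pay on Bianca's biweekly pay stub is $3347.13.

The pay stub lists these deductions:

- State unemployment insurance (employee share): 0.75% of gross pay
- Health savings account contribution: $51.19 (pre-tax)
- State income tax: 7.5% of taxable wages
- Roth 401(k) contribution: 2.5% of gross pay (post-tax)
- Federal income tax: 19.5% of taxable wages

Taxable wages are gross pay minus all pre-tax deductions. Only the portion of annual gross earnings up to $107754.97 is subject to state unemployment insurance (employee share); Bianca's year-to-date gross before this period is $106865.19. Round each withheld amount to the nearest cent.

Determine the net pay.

Health savings account contribution: $51.19
Taxable wages = $3347.13 − $51.19 = $3295.94
Federal income tax: $3295.94 × 0.195 = $642.71
State income tax: $3295.94 × 0.075 = $247.20
State unemployment insurance (employee share): only $107754.97 − $106865.19 = $889.78 of this check is subject → $889.78 × 0.0075 = $6.67
Roth 401(k) contribution: $3347.13 × 0.025 = $83.68
Total deductions = $51.19 + $642.71 + $247.20 + $6.67 + $83.68 = $1031.45
Net pay = $3347.13 − $1031.45 = $2315.68

$2315.68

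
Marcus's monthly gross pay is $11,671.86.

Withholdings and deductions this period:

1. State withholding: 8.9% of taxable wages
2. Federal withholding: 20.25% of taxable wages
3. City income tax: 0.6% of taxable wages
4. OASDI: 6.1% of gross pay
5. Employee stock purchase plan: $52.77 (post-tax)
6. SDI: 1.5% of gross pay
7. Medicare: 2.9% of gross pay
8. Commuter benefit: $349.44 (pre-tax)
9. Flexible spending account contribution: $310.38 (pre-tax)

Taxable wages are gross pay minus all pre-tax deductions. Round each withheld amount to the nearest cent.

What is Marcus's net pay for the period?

$6,457.65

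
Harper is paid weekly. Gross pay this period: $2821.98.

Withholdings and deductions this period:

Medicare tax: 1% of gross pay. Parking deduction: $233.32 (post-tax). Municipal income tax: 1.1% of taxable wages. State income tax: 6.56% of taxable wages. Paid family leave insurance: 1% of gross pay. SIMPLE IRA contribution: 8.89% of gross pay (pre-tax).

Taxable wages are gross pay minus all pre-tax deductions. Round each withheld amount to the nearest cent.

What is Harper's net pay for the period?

SIMPLE IRA contribution: $2821.98 × 0.0889 = $250.87
Taxable wages = $2821.98 − $250.87 = $2571.11
State income tax: $2571.11 × 0.0656 = $168.66
Municipal income tax: $2571.11 × 0.011 = $28.28
Paid family leave insurance: $2821.98 × 0.01 = $28.22
Medicare tax: $2821.98 × 0.01 = $28.22
Parking deduction: $233.32
Total deductions = $250.87 + $168.66 + $28.28 + $28.22 + $28.22 + $233.32 = $737.57
Net pay = $2821.98 − $737.57 = $2084.41

$2084.41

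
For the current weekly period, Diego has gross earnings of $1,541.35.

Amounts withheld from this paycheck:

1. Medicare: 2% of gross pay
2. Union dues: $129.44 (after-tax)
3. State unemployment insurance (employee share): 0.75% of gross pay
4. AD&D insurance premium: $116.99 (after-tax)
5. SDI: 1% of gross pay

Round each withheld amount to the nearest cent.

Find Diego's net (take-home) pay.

$1,237.12

State unemployment insurance (employee share): $1,541.35 × 0.0075 = $11.56
SDI: $1,541.35 × 0.01 = $15.41
Medicare: $1,541.35 × 0.02 = $30.83
Union dues: $129.44
AD&D insurance premium: $116.99
Total deductions = $11.56 + $15.41 + $30.83 + $129.44 + $116.99 = $304.23
Net pay = $1,541.35 − $304.23 = $1,237.12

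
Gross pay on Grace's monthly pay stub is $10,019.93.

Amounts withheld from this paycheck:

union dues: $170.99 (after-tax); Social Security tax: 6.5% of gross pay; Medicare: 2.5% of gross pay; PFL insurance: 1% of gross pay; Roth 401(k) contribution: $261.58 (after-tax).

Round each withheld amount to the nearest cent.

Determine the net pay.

$8,585.36

Social Security tax: $10,019.93 × 0.065 = $651.30
Medicare: $10,019.93 × 0.025 = $250.50
PFL insurance: $10,019.93 × 0.01 = $100.20
Roth 401(k) contribution: $261.58
Union dues: $170.99
Total deductions = $651.30 + $250.50 + $100.20 + $261.58 + $170.99 = $1,434.57
Net pay = $10,019.93 − $1,434.57 = $8,585.36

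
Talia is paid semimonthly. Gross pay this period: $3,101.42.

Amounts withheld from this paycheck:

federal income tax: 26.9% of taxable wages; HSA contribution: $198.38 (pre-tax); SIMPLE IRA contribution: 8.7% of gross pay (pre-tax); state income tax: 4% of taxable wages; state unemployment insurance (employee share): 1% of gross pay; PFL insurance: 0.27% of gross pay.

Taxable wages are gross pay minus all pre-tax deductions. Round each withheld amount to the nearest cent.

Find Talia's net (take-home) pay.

SIMPLE IRA contribution: $3,101.42 × 0.087 = $269.82
HSA contribution: $198.38
Pre-tax total = $269.82 + $198.38 = $468.20
Taxable wages = $3,101.42 − $468.20 = $2,633.22
State income tax: $2,633.22 × 0.04 = $105.33
Federal income tax: $2,633.22 × 0.269 = $708.34
State unemployment insurance (employee share): $3,101.42 × 0.01 = $31.01
PFL insurance: $3,101.42 × 0.0027 = $8.37
Total deductions = $269.82 + $198.38 + $105.33 + $708.34 + $31.01 + $8.37 = $1,321.25
Net pay = $3,101.42 − $1,321.25 = $1,780.17

$1,780.17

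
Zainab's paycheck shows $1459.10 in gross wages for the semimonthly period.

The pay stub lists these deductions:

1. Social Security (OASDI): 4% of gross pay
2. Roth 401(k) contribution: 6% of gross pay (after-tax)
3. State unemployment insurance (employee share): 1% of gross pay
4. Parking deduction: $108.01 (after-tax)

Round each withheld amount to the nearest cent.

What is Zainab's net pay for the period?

$1190.59

State unemployment insurance (employee share): $1459.10 × 0.01 = $14.59
Social Security (OASDI): $1459.10 × 0.04 = $58.36
Roth 401(k) contribution: $1459.10 × 0.06 = $87.55
Parking deduction: $108.01
Total deductions = $14.59 + $58.36 + $87.55 + $108.01 = $268.51
Net pay = $1459.10 − $268.51 = $1190.59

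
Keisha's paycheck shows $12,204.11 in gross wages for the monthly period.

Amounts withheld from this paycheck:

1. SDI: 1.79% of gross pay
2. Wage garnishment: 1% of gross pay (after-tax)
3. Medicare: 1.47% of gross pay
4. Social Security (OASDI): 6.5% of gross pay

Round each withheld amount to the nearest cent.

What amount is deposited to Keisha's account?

$10,890.95

SDI: $12,204.11 × 0.0179 = $218.45
Social Security (OASDI): $12,204.11 × 0.065 = $793.27
Medicare: $12,204.11 × 0.0147 = $179.40
Wage garnishment: $12,204.11 × 0.01 = $122.04
Total deductions = $218.45 + $793.27 + $179.40 + $122.04 = $1,313.16
Net pay = $12,204.11 − $1,313.16 = $10,890.95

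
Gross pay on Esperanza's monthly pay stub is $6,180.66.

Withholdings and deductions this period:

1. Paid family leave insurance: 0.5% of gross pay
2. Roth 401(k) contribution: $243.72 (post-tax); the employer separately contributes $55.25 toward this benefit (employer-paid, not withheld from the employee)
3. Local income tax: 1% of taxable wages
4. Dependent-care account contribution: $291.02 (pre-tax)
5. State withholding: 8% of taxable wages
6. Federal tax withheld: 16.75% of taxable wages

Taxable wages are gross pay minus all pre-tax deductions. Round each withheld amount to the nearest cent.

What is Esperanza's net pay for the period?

Dependent-care account contribution: $291.02
Taxable wages = $6,180.66 − $291.02 = $5,889.64
State withholding: $5,889.64 × 0.08 = $471.17
Federal tax withheld: $5,889.64 × 0.1675 = $986.51
Local income tax: $5,889.64 × 0.01 = $58.90
Paid family leave insurance: $6,180.66 × 0.005 = $30.90
Roth 401(k) contribution: $243.72
(Employer's $55.25 toward Roth 401(k) contribution is not withheld from the employee.)
Total deductions = $291.02 + $471.17 + $986.51 + $58.90 + $30.90 + $243.72 = $2,082.22
Net pay = $6,180.66 − $2,082.22 = $4,098.44

$4,098.44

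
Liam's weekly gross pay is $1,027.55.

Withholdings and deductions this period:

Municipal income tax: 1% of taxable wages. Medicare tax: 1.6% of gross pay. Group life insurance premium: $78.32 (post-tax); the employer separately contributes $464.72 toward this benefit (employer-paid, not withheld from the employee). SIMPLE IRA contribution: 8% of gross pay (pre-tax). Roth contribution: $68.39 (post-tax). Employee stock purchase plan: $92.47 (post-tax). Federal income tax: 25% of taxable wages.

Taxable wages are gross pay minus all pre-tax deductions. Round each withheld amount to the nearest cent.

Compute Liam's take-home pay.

SIMPLE IRA contribution: $1,027.55 × 0.08 = $82.20
Taxable wages = $1,027.55 − $82.20 = $945.35
Federal income tax: $945.35 × 0.25 = $236.34
Municipal income tax: $945.35 × 0.01 = $9.45
Medicare tax: $1,027.55 × 0.016 = $16.44
Group life insurance premium: $78.32
Roth contribution: $68.39
Employee stock purchase plan: $92.47
(Employer's $464.72 toward group life insurance premium is not withheld from the employee.)
Total deductions = $82.20 + $236.34 + $9.45 + $16.44 + $78.32 + $68.39 + $92.47 = $583.61
Net pay = $1,027.55 − $583.61 = $443.94

$443.94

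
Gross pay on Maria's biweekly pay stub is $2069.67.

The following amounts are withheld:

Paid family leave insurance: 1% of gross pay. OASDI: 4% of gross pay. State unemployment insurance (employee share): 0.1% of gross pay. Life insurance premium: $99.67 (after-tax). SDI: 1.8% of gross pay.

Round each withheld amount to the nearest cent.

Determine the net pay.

$1827.19

State unemployment insurance (employee share): $2069.67 × 0.001 = $2.07
OASDI: $2069.67 × 0.04 = $82.79
Paid family leave insurance: $2069.67 × 0.01 = $20.70
SDI: $2069.67 × 0.018 = $37.25
Life insurance premium: $99.67
Total deductions = $2.07 + $82.79 + $20.70 + $37.25 + $99.67 = $242.48
Net pay = $2069.67 − $242.48 = $1827.19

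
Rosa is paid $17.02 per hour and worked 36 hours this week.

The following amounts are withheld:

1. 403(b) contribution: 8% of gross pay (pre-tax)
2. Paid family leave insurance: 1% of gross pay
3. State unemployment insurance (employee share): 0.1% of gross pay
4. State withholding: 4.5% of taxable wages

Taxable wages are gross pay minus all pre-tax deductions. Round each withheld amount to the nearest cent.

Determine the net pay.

$531.59

Gross pay: 36 × $17.02 = $612.72
403(b) contribution: $612.72 × 0.08 = $49.02
Taxable wages = $612.72 − $49.02 = $563.70
State withholding: $563.70 × 0.045 = $25.37
State unemployment insurance (employee share): $612.72 × 0.001 = $0.61
Paid family leave insurance: $612.72 × 0.01 = $6.13
Total deductions = $49.02 + $25.37 + $0.61 + $6.13 = $81.13
Net pay = $612.72 − $81.13 = $531.59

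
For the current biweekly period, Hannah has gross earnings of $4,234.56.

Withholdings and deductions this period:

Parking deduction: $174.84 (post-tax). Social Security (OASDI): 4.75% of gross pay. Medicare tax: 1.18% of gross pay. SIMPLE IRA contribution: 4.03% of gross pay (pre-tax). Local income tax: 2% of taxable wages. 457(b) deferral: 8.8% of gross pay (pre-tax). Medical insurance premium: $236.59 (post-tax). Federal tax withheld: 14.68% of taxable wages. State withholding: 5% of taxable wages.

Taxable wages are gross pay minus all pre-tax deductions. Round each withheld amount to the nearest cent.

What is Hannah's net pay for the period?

SIMPLE IRA contribution: $4,234.56 × 0.0403 = $170.65
457(b) deferral: $4,234.56 × 0.088 = $372.64
Pre-tax total = $170.65 + $372.64 = $543.29
Taxable wages = $4,234.56 − $543.29 = $3,691.27
Local income tax: $3,691.27 × 0.02 = $73.83
Federal tax withheld: $3,691.27 × 0.1468 = $541.88
State withholding: $3,691.27 × 0.05 = $184.56
Social Security (OASDI): $4,234.56 × 0.0475 = $201.14
Medicare tax: $4,234.56 × 0.0118 = $49.97
Parking deduction: $174.84
Medical insurance premium: $236.59
Total deductions = $170.65 + $372.64 + $73.83 + $541.88 + $184.56 + $201.14 + $49.97 + $174.84 + $236.59 = $2,006.10
Net pay = $4,234.56 − $2,006.10 = $2,228.46

$2,228.46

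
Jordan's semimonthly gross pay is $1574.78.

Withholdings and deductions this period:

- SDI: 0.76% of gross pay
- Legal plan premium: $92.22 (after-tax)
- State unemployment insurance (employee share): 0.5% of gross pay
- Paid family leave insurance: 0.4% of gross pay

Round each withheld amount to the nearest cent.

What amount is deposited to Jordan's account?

Paid family leave insurance: $1574.78 × 0.004 = $6.30
SDI: $1574.78 × 0.0076 = $11.97
State unemployment insurance (employee share): $1574.78 × 0.005 = $7.87
Legal plan premium: $92.22
Total deductions = $6.30 + $11.97 + $7.87 + $92.22 = $118.36
Net pay = $1574.78 − $118.36 = $1456.42

$1456.42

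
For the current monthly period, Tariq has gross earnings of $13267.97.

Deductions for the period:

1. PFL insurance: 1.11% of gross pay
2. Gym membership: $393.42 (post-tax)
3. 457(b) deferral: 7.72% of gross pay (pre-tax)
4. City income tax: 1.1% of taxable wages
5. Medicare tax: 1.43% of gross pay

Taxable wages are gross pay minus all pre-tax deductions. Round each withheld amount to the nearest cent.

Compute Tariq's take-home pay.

457(b) deferral: $13267.97 × 0.0772 = $1024.29
Taxable wages = $13267.97 − $1024.29 = $12243.68
City income tax: $12243.68 × 0.011 = $134.68
PFL insurance: $13267.97 × 0.0111 = $147.27
Medicare tax: $13267.97 × 0.0143 = $189.73
Gym membership: $393.42
Total deductions = $1024.29 + $134.68 + $147.27 + $189.73 + $393.42 = $1889.39
Net pay = $13267.97 − $1889.39 = $11378.58

$11378.58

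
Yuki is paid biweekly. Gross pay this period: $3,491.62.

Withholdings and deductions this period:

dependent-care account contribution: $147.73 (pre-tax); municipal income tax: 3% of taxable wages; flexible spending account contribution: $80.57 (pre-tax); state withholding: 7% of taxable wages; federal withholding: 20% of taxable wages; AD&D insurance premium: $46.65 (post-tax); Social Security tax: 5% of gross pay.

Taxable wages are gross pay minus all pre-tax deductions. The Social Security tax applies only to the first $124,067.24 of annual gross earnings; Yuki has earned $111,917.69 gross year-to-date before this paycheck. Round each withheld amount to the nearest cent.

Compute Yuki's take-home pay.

$2,063.10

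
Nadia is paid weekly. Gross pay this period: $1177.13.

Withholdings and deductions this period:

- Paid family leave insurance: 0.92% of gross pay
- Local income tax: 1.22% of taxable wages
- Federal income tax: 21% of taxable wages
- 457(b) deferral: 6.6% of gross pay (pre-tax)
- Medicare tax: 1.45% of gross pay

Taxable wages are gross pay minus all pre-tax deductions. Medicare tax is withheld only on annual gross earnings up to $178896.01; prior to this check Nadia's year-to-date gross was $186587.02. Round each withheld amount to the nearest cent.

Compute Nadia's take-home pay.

$844.32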